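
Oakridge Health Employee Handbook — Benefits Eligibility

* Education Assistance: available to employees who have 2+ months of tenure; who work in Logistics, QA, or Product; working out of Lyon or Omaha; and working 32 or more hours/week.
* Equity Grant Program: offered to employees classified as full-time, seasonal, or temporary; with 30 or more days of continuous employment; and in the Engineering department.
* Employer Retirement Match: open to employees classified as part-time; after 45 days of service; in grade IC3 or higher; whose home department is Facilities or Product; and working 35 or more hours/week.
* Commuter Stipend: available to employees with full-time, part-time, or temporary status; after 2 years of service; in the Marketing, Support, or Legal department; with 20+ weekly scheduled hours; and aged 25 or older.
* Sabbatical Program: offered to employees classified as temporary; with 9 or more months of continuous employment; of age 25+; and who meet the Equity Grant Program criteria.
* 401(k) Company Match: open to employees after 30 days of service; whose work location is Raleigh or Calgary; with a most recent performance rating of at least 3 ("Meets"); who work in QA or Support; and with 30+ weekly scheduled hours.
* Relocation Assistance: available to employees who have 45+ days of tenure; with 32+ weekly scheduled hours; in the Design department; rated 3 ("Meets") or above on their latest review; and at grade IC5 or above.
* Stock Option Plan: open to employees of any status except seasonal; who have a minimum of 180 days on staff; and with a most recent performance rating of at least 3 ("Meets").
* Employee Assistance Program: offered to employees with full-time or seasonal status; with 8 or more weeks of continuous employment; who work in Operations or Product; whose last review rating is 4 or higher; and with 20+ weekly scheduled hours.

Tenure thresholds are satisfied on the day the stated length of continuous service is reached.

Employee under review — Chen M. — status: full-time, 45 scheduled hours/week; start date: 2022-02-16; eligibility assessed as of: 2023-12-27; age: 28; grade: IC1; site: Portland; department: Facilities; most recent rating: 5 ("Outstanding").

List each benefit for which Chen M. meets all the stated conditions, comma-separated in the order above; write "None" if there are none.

Service from 2022-02-16 to 2023-12-27: 679 days.
Education Assistance — service 679 days ≥ 2 months (≈60 days) ✓; dept Facilities ✗ → not eligible.
Equity Grant Program — status full-time ✓; service 679 days ≥ 30 days ✓; dept Facilities ✗ → not eligible.
Employer Retirement Match — status full-time ✗ (requires part-time) → not eligible.
Commuter Stipend — status full-time ✓; service 679 days < 2 years (≈730 days) ✗ → not eligible.
Sabbatical Program — status full-time ✗ (requires temporary) → not eligible.
401(k) Company Match — service 679 days ≥ 30 days ✓; site Portland ✗ (not Raleigh or Calgary) → not eligible.
Relocation Assistance — service 679 days ≥ 45 days ✓; 45 hrs/wk ≥ 32 ✓; dept Facilities ✗ → not eligible.
Stock Option Plan — status full-time ✓ (not excluded); service 679 days ≥ 180 days ✓; rating 5 ≥ 3 ✓ → eligible.
Employee Assistance Program — status full-time ✓; service 679 days ≥ 8 weeks (≈56 days) ✓; dept Facilities ✗ → not eligible.

Stock Option Plan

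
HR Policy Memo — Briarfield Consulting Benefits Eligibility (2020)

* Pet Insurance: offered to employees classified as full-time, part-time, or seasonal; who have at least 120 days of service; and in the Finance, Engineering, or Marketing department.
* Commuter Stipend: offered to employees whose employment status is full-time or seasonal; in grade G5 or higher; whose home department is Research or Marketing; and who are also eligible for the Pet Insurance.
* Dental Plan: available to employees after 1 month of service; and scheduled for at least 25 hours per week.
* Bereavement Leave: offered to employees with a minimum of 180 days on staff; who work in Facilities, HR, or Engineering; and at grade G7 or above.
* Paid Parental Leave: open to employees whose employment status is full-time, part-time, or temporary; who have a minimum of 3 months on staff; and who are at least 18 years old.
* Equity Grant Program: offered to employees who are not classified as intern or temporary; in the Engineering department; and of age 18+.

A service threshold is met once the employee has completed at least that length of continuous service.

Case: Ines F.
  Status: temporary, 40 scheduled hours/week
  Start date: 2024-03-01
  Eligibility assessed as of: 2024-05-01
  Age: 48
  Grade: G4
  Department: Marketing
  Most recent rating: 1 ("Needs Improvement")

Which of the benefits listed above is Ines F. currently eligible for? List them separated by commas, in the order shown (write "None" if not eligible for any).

Service from 2024-03-01 to 2024-05-01: 61 days.
Pet Insurance — status temporary ✗ (requires full-time, part-time, or seasonal) → not eligible.
Commuter Stipend — status temporary ✗ (requires full-time or seasonal) → not eligible.
Dental Plan — service 61 days ≥ 1 month (≈30 days) ✓; 40 hrs/wk ≥ 25 ✓ → eligible.
Bereavement Leave — service 61 days < 180 days ✗ → not eligible.
Paid Parental Leave — status temporary ✓; service 61 days < 3 months (≈90 days) ✗ → not eligible.
Equity Grant Program — status temporary ✗ (excluded) → not eligible.

Dental Plan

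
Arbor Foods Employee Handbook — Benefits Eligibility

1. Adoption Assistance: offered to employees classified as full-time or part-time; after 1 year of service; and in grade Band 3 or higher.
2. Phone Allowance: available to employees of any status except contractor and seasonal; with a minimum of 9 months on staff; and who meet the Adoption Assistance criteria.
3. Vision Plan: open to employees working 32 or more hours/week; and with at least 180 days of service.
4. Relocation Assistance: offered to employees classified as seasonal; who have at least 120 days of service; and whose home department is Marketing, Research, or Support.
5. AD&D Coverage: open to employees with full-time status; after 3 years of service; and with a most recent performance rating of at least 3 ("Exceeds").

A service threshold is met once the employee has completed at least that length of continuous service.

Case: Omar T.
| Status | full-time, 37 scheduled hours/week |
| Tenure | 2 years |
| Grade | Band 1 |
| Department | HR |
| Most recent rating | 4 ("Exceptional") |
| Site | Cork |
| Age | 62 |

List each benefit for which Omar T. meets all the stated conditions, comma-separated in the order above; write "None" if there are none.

Adoption Assistance — status full-time ✓; service 2 years ≥ 1 year ✓; grade Band 1 < Band 3 ✗ → not eligible.
Phone Allowance — status full-time ✓ (not excluded); service 2 years ≥ 9 months (≈270 days) ✓; not eligible for Adoption Assistance ✗ → not eligible.
Vision Plan — 37 hrs/wk ≥ 32 ✓; service 2 years ≥ 180 days ✓ → eligible.
Relocation Assistance — status full-time ✗ (requires seasonal) → not eligible.
AD&D Coverage — status full-time ✓; service 2 years < 3 years ✗ → not eligible.

Vision Plan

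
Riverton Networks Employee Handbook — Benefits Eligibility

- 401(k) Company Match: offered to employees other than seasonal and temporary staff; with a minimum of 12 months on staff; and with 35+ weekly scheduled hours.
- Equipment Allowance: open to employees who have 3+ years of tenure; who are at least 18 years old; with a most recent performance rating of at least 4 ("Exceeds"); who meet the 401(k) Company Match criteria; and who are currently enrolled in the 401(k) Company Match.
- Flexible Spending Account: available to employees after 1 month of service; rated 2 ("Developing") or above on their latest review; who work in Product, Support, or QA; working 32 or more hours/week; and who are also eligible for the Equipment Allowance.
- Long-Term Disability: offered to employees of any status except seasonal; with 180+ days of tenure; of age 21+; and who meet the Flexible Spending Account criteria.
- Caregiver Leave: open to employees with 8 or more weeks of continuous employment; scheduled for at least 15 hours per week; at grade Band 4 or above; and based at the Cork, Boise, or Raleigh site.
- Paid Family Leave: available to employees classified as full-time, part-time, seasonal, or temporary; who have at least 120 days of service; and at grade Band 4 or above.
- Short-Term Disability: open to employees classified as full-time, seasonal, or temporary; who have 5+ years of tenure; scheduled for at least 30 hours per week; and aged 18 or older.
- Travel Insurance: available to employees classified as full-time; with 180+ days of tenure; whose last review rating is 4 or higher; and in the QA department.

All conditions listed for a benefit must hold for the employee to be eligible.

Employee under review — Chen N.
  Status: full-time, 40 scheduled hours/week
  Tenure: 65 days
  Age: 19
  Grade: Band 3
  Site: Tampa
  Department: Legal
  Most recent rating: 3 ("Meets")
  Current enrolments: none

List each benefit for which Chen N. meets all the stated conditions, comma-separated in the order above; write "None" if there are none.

401(k) Company Match — status full-time ✓ (not excluded); service 65 days < 12 months (≈360 days) ✗ → not eligible.
Equipment Allowance — service 65 days < 3 years (≈1095 days) ✗ → not eligible.
Flexible Spending Account — service 65 days ≥ 1 month (≈30 days) ✓; rating 3 ≥ 2 ✓; dept Legal ✗ → not eligible.
Long-Term Disability — status full-time ✓ (not excluded); service 65 days < 180 days ✗ → not eligible.
Caregiver Leave — service 65 days ≥ 8 weeks (≈56 days) ✓; 40 hrs/wk ≥ 15 ✓; grade Band 3 < Band 4 ✗ → not eligible.
Paid Family Leave — status full-time ✓; service 65 days < 120 days ✗ → not eligible.
Short-Term Disability — status full-time ✓; service 65 days < 5 years (≈1825 days) ✗ → not eligible.
Travel Insurance — status full-time ✓; service 65 days < 180 days ✗ → not eligible.

None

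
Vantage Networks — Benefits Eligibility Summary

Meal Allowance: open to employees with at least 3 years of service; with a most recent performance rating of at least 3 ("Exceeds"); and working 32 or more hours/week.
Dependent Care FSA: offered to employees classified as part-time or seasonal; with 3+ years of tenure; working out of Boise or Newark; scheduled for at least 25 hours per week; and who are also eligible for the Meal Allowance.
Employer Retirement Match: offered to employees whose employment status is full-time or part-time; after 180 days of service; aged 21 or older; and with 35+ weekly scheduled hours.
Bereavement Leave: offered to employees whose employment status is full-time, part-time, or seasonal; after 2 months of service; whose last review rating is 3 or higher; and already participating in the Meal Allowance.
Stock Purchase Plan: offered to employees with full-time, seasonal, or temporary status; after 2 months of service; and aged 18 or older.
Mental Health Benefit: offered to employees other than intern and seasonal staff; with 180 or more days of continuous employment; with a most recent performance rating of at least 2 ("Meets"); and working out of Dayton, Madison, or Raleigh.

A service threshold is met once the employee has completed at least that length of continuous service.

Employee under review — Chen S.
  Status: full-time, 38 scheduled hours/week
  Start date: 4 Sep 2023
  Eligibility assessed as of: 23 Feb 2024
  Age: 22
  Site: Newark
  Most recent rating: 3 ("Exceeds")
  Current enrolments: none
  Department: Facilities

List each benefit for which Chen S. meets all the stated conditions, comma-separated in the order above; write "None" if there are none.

Stock Purchase Plan

Service from 4 Sep 2023 to 23 Feb 2024: 172 days.
Meal Allowance — service 172 days < 3 years (≈1095 days) ✗ → not eligible.
Dependent Care FSA — status full-time ✗ (requires part-time or seasonal) → not eligible.
Employer Retirement Match — status full-time ✓; service 172 days < 180 days ✗ → not eligible.
Bereavement Leave — status full-time ✓; service 172 days ≥ 2 months (≈60 days) ✓; rating 3 ≥ 3 ✓; not enrolled in Meal Allowance ✗ → not eligible.
Stock Purchase Plan — status full-time ✓; service 172 days ≥ 2 months (≈60 days) ✓; age 22 ≥ 18 ✓ → eligible.
Mental Health Benefit — status full-time ✓ (not excluded); service 172 days < 180 days ✗ → not eligible.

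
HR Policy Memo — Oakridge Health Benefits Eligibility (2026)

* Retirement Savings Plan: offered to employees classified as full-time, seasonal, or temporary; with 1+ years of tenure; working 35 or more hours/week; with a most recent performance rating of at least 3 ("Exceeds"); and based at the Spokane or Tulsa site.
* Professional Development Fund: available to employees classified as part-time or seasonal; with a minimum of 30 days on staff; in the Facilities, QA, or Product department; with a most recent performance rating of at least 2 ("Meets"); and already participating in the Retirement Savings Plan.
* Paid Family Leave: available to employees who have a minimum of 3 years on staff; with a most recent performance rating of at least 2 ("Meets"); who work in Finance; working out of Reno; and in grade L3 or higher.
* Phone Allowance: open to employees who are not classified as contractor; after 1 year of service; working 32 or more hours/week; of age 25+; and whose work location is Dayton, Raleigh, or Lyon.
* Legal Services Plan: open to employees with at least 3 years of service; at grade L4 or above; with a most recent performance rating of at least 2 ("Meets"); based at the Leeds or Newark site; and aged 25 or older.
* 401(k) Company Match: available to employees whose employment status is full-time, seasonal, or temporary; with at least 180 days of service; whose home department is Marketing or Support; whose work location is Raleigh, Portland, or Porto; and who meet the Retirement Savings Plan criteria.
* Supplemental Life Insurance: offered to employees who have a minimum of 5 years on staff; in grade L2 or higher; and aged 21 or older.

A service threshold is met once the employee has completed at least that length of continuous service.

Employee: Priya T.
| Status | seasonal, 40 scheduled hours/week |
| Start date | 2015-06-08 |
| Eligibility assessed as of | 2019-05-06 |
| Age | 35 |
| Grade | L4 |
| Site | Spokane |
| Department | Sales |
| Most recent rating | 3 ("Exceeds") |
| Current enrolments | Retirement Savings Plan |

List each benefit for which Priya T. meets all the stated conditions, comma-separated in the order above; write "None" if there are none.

Service from 2015-06-08 to 2019-05-06: 1428 days.
Retirement Savings Plan — status seasonal ✓; service 1428 days ≥ 1 year (≈365 days) ✓; 40 hrs/wk ≥ 35 ✓; rating 3 ≥ 3 ✓; site Spokane ✓ → eligible.
Professional Development Fund — status seasonal ✓; service 1428 days ≥ 30 days ✓; dept Sales ✗ → not eligible.
Paid Family Leave — service 1428 days ≥ 3 years (≈1095 days) ✓; rating 3 ≥ 2 ✓; dept Sales ✗ → not eligible.
Phone Allowance — status seasonal ✓ (not excluded); service 1428 days ≥ 1 year (≈365 days) ✓; 40 hrs/wk ≥ 32 ✓; age 35 ≥ 25 ✓; site Spokane ✗ (not Dayton, Raleigh, or Lyon) → not eligible.
Legal Services Plan — service 1428 days ≥ 3 years (≈1095 days) ✓; grade L4 ≥ L4 ✓; rating 3 ≥ 2 ✓; site Spokane ✗ (not Leeds or Newark) → not eligible.
401(k) Company Match — status seasonal ✓; service 1428 days ≥ 180 days ✓; dept Sales ✗ → not eligible.
Supplemental Life Insurance — service 1428 days < 5 years (≈1825 days) ✗ → not eligible.

Retirement Savings Plan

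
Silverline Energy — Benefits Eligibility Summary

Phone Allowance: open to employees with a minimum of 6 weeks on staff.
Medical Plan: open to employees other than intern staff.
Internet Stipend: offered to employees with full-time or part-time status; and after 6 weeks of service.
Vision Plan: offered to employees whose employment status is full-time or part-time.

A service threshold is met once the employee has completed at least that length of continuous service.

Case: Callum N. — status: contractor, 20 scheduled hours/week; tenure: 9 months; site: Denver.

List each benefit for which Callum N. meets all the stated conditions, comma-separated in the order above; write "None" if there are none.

Phone Allowance — service 9 months ≥ 6 weeks (≈42 days) ✓ → eligible.
Medical Plan — status contractor ✓ (not excluded) → eligible.
Internet Stipend — status contractor ✗ (requires full-time or part-time) → not eligible.
Vision Plan — status contractor ✗ (requires full-time or part-time) → not eligible.

Phone Allowance, Medical Plan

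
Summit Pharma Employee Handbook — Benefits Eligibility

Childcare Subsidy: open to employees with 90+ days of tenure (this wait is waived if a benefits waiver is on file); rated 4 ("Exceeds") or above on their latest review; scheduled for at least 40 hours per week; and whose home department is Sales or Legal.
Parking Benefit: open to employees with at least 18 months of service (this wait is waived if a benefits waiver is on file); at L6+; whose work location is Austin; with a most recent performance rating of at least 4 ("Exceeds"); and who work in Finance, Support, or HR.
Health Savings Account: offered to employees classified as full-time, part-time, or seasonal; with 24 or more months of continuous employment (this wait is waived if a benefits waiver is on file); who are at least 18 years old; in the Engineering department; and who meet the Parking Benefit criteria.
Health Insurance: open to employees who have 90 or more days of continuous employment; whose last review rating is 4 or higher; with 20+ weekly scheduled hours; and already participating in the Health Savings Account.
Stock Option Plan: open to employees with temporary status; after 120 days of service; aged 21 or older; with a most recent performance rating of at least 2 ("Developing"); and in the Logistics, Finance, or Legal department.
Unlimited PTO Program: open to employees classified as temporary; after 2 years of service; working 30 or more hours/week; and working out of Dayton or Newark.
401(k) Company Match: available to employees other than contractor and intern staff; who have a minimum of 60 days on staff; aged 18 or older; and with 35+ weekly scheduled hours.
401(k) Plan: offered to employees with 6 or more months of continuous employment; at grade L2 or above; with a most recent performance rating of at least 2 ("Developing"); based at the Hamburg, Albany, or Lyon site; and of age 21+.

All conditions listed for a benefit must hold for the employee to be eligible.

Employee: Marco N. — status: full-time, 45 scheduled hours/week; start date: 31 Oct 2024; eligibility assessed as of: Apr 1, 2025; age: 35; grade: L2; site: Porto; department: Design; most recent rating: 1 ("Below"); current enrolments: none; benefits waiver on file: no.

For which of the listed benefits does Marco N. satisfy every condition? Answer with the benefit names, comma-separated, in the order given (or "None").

401(k) Company Match

Service from 31 Oct 2024 to Apr 1, 2025: 152 days.
Childcare Subsidy — no waiver, service 152 days ≥ 90 days ✓; rating 1 < 4 ✗ → not eligible.
Parking Benefit — no waiver, service 152 days < 18 months (≈540 days) ✗ → not eligible.
Health Savings Account — status full-time ✓; no waiver, service 152 days < 24 months (≈720 days) ✗ → not eligible.
Health Insurance — service 152 days ≥ 90 days ✓; rating 1 < 4 ✗ → not eligible.
Stock Option Plan — status full-time ✗ (requires temporary) → not eligible.
Unlimited PTO Program — status full-time ✗ (requires temporary) → not eligible.
401(k) Company Match — status full-time ✓ (not excluded); service 152 days ≥ 60 days ✓; age 35 ≥ 18 ✓; 45 hrs/wk ≥ 35 ✓ → eligible.
401(k) Plan — service 152 days < 6 months (≈180 days) ✗ → not eligible.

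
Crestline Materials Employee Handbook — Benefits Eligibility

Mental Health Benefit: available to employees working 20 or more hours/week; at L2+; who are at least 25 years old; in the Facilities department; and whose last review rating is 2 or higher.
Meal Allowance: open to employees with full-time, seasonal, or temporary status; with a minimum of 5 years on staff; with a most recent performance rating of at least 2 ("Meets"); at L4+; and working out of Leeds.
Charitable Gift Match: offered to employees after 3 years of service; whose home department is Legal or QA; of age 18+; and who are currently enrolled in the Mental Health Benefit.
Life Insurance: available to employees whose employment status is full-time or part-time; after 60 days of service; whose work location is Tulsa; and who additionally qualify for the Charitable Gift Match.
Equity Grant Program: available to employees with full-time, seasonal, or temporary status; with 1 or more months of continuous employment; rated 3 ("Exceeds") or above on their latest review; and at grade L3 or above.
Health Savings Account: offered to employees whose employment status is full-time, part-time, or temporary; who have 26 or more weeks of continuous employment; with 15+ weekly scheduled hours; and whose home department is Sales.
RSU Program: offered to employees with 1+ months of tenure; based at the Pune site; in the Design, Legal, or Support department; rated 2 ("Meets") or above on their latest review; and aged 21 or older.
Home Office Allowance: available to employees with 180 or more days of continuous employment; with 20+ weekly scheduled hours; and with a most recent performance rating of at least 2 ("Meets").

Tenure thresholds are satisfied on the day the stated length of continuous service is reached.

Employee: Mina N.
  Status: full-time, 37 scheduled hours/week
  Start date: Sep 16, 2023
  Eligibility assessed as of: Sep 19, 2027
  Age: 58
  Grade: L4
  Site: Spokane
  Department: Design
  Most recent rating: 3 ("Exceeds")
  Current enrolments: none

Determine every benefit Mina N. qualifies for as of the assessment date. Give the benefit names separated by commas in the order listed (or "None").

Service from Sep 16, 2023 to Sep 19, 2027: 1464 days.
Mental Health Benefit — 37 hrs/wk ≥ 20 ✓; grade L4 ≥ L2 ✓; age 58 ≥ 25 ✓; dept Design ✗ → not eligible.
Meal Allowance — status full-time ✓; service 1464 days < 5 years (≈1825 days) ✗ → not eligible.
Charitable Gift Match — service 1464 days ≥ 3 years (≈1095 days) ✓; dept Design ✗ → not eligible.
Life Insurance — status full-time ✓; service 1464 days ≥ 60 days ✓; site Spokane ✗ (not Tulsa) → not eligible.
Equity Grant Program — status full-time ✓; service 1464 days ≥ 1 month (≈30 days) ✓; rating 3 ≥ 3 ✓; grade L4 ≥ L3 ✓ → eligible.
Health Savings Account — status full-time ✓; service 1464 days ≥ 26 weeks (≈182 days) ✓; 37 hrs/wk ≥ 15 ✓; dept Design ✗ → not eligible.
RSU Program — service 1464 days ≥ 1 month (≈30 days) ✓; site Spokane ✗ (not Pune) → not eligible.
Home Office Allowance — service 1464 days ≥ 180 days ✓; 37 hrs/wk ≥ 20 ✓; rating 3 ≥ 2 ✓ → eligible.

Equity Grant Program, Home Office Allowance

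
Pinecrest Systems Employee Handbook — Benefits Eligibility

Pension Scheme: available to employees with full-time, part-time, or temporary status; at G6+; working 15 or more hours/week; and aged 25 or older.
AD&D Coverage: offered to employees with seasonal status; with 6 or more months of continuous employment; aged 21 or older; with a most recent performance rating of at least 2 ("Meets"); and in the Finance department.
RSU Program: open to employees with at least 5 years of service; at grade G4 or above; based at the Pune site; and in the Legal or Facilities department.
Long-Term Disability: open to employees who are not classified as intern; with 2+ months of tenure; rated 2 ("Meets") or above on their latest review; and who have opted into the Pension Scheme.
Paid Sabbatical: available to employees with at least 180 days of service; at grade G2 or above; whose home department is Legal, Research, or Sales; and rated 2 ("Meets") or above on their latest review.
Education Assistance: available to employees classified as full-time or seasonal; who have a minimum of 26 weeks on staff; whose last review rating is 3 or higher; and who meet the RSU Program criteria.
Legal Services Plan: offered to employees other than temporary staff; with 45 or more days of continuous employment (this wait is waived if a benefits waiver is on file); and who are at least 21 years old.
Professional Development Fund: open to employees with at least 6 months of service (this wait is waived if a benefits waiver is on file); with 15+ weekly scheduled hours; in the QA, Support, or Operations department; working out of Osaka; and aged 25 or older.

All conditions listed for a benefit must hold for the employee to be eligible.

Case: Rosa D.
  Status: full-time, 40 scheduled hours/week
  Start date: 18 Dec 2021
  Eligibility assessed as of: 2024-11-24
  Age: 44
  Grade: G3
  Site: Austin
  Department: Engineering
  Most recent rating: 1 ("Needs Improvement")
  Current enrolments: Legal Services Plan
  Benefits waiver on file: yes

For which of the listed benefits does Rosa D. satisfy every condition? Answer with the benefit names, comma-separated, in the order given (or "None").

Service from 18 Dec 2021 to 2024-11-24: 1072 days.
Pension Scheme — status full-time ✓; grade G3 < G6 ✗ → not eligible.
AD&D Coverage — status full-time ✗ (requires seasonal) → not eligible.
RSU Program — service 1072 days < 5 years (≈1825 days) ✗ → not eligible.
Long-Term Disability — status full-time ✓ (not excluded); service 1072 days ≥ 2 months (≈60 days) ✓; rating 1 < 2 ✗ → not eligible.
Paid Sabbatical — service 1072 days ≥ 180 days ✓; grade G3 ≥ G2 ✓; dept Engineering ✗ → not eligible.
Education Assistance — status full-time ✓; service 1072 days ≥ 26 weeks (≈182 days) ✓; rating 1 < 3 ✗ → not eligible.
Legal Services Plan — status full-time ✓ (not excluded); benefits waiver on file ✓; age 44 ≥ 21 ✓ → eligible.
Professional Development Fund — benefits waiver on file ✓; 40 hrs/wk ≥ 15 ✓; dept Engineering ✗ → not eligible.

Legal Services Plan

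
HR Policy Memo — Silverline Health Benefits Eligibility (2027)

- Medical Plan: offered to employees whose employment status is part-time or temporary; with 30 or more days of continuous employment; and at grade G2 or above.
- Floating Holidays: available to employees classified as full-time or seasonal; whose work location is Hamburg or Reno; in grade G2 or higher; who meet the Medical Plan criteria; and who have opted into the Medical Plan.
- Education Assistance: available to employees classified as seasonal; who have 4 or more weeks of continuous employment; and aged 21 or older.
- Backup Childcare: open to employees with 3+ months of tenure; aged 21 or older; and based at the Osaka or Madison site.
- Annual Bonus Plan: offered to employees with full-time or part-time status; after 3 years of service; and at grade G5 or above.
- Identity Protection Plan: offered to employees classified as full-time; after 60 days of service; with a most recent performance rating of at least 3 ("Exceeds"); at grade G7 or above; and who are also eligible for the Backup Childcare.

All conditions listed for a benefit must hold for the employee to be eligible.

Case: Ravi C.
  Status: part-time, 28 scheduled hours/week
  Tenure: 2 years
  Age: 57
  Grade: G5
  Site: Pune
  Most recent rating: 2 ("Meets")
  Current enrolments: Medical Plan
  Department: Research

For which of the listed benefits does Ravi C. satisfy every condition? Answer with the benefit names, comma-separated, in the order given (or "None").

Medical Plan

Medical Plan — status part-time ✓; service 2 years ≥ 30 days ✓; grade G5 ≥ G2 ✓ → eligible.
Floating Holidays — status part-time ✗ (requires full-time or seasonal) → not eligible.
Education Assistance — status part-time ✗ (requires seasonal) → not eligible.
Backup Childcare — service 2 years ≥ 3 months (≈90 days) ✓; age 57 ≥ 21 ✓; site Pune ✗ (not Osaka or Madison) → not eligible.
Annual Bonus Plan — status part-time ✓; service 2 years < 3 years ✗ → not eligible.
Identity Protection Plan — status part-time ✗ (requires full-time) → not eligible.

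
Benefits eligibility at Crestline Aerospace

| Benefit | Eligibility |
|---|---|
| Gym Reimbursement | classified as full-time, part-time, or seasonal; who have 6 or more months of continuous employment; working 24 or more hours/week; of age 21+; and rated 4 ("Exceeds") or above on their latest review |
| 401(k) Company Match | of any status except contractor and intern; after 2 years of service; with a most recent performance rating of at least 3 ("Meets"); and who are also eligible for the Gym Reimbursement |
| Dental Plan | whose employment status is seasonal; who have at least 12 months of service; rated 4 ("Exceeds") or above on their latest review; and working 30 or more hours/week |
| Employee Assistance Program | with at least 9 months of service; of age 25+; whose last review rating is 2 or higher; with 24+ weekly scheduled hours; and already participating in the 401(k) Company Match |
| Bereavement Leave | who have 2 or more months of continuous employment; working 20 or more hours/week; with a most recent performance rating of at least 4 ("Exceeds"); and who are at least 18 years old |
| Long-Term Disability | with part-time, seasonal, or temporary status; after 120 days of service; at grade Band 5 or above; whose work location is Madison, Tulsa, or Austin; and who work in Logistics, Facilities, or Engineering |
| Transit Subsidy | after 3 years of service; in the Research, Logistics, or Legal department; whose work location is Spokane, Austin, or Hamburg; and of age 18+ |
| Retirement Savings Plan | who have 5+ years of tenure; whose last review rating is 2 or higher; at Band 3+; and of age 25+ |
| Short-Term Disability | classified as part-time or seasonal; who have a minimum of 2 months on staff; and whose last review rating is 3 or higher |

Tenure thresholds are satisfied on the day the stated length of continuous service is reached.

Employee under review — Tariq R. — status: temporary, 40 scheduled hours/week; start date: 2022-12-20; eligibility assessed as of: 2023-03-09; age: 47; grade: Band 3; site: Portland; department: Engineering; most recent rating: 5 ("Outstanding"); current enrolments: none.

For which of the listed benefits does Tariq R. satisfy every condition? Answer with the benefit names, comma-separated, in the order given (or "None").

Bereavement Leave

Service from 2022-12-20 to 2023-03-09: 79 days.
Gym Reimbursement — status temporary ✗ (requires full-time, part-time, or seasonal) → not eligible.
401(k) Company Match — status temporary ✓ (not excluded); service 79 days < 2 years (≈730 days) ✗ → not eligible.
Dental Plan — status temporary ✗ (requires seasonal) → not eligible.
Employee Assistance Program — service 79 days < 9 months (≈270 days) ✗ → not eligible.
Bereavement Leave — service 79 days ≥ 2 months (≈60 days) ✓; 40 hrs/wk ≥ 20 ✓; rating 5 ≥ 4 ✓; age 47 ≥ 18 ✓ → eligible.
Long-Term Disability — status temporary ✓; service 79 days < 120 days ✗ → not eligible.
Transit Subsidy — service 79 days < 3 years (≈1095 days) ✗ → not eligible.
Retirement Savings Plan — service 79 days < 5 years (≈1825 days) ✗ → not eligible.
Short-Term Disability — status temporary ✗ (requires part-time or seasonal) → not eligible.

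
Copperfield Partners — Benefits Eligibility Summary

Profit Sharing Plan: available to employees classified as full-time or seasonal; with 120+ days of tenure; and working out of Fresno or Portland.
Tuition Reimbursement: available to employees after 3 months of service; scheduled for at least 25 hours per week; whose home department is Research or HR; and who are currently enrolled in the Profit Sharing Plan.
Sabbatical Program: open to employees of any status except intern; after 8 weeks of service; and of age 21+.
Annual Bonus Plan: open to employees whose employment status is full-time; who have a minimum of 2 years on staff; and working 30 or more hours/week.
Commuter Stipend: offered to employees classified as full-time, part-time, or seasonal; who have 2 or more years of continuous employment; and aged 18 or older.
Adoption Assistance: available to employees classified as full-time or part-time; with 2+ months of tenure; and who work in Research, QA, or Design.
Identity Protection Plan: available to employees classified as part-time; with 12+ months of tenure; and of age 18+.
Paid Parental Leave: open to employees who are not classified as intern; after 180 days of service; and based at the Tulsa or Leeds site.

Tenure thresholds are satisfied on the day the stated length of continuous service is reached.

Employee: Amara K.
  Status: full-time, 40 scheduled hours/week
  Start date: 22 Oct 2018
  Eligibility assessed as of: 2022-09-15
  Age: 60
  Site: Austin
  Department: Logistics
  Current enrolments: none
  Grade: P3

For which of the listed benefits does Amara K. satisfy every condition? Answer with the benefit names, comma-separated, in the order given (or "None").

Service from 22 Oct 2018 to 2022-09-15: 1424 days.
Profit Sharing Plan — status full-time ✓; service 1424 days ≥ 120 days ✓; site Austin ✗ (not Fresno or Portland) → not eligible.
Tuition Reimbursement — service 1424 days ≥ 3 months (≈90 days) ✓; 40 hrs/wk ≥ 25 ✓; dept Logistics ✗ → not eligible.
Sabbatical Program — status full-time ✓ (not excluded); service 1424 days ≥ 8 weeks (≈56 days) ✓; age 60 ≥ 21 ✓ → eligible.
Annual Bonus Plan — status full-time ✓; service 1424 days ≥ 2 years (≈730 days) ✓; 40 hrs/wk ≥ 30 ✓ → eligible.
Commuter Stipend — status full-time ✓; service 1424 days ≥ 2 years (≈730 days) ✓; age 60 ≥ 18 ✓ → eligible.
Adoption Assistance — status full-time ✓; service 1424 days ≥ 2 months (≈60 days) ✓; dept Logistics ✗ → not eligible.
Identity Protection Plan — status full-time ✗ (requires part-time) → not eligible.
Paid Parental Leave — status full-time ✓ (not excluded); service 1424 days ≥ 180 days ✓; site Austin ✗ (not Tulsa or Leeds) → not eligible.

Sabbatical Program, Annual Bonus Plan, Commuter Stipend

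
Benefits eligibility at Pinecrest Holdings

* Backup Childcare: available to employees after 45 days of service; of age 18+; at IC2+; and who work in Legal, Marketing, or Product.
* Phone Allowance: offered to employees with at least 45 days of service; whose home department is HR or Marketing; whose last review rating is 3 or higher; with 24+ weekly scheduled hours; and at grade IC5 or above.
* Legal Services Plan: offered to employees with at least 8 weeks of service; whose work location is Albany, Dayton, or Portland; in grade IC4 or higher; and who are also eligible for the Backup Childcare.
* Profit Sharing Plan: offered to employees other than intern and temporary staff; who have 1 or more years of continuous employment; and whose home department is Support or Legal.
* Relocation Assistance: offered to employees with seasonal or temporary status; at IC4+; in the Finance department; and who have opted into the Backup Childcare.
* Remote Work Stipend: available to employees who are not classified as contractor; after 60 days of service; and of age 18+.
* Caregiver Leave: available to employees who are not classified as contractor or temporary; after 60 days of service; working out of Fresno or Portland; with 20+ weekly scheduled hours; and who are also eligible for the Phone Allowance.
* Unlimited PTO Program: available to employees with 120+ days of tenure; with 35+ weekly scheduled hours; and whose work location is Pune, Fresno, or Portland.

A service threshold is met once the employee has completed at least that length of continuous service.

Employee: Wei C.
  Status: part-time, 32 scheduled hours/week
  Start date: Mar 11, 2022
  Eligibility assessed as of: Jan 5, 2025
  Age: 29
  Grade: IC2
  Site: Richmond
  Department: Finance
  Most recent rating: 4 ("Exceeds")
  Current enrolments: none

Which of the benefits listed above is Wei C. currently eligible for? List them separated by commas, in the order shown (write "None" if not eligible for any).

Remote Work Stipend

Service from Mar 11, 2022 to Jan 5, 2025: 1031 days.
Backup Childcare — service 1031 days ≥ 45 days ✓; age 29 ≥ 18 ✓; grade IC2 ≥ IC2 ✓; dept Finance ✗ → not eligible.
Phone Allowance — service 1031 days ≥ 45 days ✓; dept Finance ✗ → not eligible.
Legal Services Plan — service 1031 days ≥ 8 weeks (≈56 days) ✓; site Richmond ✗ (not Albany, Dayton, or Portland) → not eligible.
Profit Sharing Plan — status part-time ✓ (not excluded); service 1031 days ≥ 1 year (≈365 days) ✓; dept Finance ✗ → not eligible.
Relocation Assistance — status part-time ✗ (requires seasonal or temporary) → not eligible.
Remote Work Stipend — status part-time ✓ (not excluded); service 1031 days ≥ 60 days ✓; age 29 ≥ 18 ✓ → eligible.
Caregiver Leave — status part-time ✓ (not excluded); service 1031 days ≥ 60 days ✓; site Richmond ✗ (not Fresno or Portland) → not eligible.
Unlimited PTO Program — service 1031 days ≥ 120 days ✓; 32 hrs/wk < 35 ✗ → not eligible.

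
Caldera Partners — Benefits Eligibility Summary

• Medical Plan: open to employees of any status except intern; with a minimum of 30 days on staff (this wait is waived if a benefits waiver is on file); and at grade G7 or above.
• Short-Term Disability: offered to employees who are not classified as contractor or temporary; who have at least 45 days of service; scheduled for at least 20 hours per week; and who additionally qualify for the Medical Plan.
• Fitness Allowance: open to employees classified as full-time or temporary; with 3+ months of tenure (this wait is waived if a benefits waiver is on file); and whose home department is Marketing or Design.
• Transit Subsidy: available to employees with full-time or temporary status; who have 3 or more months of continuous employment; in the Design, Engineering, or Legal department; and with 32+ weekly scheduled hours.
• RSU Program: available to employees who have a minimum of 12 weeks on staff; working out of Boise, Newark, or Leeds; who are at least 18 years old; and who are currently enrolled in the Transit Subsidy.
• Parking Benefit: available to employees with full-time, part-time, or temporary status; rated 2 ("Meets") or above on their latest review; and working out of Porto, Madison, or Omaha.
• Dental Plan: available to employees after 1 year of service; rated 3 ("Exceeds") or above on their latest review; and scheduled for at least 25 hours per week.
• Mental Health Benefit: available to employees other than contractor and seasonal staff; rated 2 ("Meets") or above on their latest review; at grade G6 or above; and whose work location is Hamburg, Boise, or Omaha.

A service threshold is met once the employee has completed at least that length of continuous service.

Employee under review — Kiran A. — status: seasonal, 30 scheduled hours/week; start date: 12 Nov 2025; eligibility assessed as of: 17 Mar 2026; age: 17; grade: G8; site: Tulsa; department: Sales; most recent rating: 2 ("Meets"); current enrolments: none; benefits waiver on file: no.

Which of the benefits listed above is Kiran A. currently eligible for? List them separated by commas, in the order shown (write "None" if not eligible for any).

Medical Plan, Short-Term Disability

Service from 12 Nov 2025 to 17 Mar 2026: 125 days.
Medical Plan — status seasonal ✓ (not excluded); no waiver, service 125 days ≥ 30 days ✓; grade G8 ≥ G7 ✓ → eligible.
Short-Term Disability — status seasonal ✓ (not excluded); service 125 days ≥ 45 days ✓; 30 hrs/wk ≥ 20 ✓; eligible for Medical Plan ✓ → eligible.
Fitness Allowance — status seasonal ✗ (requires full-time or temporary) → not eligible.
Transit Subsidy — status seasonal ✗ (requires full-time or temporary) → not eligible.
RSU Program — service 125 days ≥ 12 weeks (≈84 days) ✓; site Tulsa ✗ (not Boise, Newark, or Leeds) → not eligible.
Parking Benefit — status seasonal ✗ (requires full-time, part-time, or temporary) → not eligible.
Dental Plan — service 125 days < 1 year (≈365 days) ✗ → not eligible.
Mental Health Benefit — status seasonal ✗ (excluded) → not eligible.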